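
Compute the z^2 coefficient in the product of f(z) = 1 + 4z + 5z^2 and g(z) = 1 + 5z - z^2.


Step 1: z^2 term in f*g comes from: (1)*(-z^2) + (4z)*(5z) + (5z^2)*(1)
Step 2: = -1 + 20 + 5
Step 3: = 24

24


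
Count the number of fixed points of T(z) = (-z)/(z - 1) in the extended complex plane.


Step 1: Fixed points satisfy T(z) = z
Step 2: z^2 = 0
Step 3: Discriminant = 0^2 - 4*1*0 = 0
Step 4: Number of fixed points = 1

1


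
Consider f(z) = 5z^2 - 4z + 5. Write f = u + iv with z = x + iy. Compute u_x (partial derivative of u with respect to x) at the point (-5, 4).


Step 1: f(z) = 5(x+iy)^2 - 4(x+iy) + 5
Step 2: u = 5(x^2 - y^2) - 4x + 5
Step 3: u_x = 10x - 4
Step 4: At (-5, 4): u_x = -50 - 4 = -54

-54


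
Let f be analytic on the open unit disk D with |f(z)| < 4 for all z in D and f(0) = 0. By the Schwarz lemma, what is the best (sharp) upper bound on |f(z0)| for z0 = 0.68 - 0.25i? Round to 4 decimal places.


Step 1: g = f/4 maps D -> D with g(0) = 0, so by the Schwarz lemma |g(z)| <= |z|, i.e. |f(z)| <= 4|z|; this is sharp (f(z) = 4z).
Step 2: |z0|^2 = 0.68^2 + (-0.25)^2 = 0.5249
Step 3: |z0| = sqrt(0.5249) = 0.7245
Step 4: Best bound = 4 * |z0| = 4 * 0.7245 = 2.898

2.898


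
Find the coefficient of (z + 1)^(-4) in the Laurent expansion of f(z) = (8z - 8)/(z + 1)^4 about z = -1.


Step 1: Write the numerator in powers of (z + 1): 8z - 8 = 8(z + 1) + (8*(-1) - 8) = 8(z + 1) - 16
Step 2: Divide by (z + 1)^4: f(z) = -16(z + 1)^(-4) + 8(z + 1)^(-3)
Step 3: This finite sum is the Laurent series of f about z = -1.
Step 4: Coefficient of (z + 1)^(-4) = 8*(-1) - 8 = -16

-16


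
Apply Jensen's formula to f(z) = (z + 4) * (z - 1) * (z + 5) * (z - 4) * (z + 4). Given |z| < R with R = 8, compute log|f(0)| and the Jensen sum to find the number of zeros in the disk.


Jensen's formula: (1/2pi)*integral log|f(Re^it)|dt = log|f(0)| + sum_{|a_k|<R} log(R/|a_k|)
Step 1: f(0) = 4 * (-1) * 5 * (-4) * 4 = 320
Step 2: log|f(0)| = log|-4| + log|1| + log|-5| + log|4| + log|-4| = 5.7683
Step 3: Zeros inside |z| < 8: -4, 1, -5, 4, -4
Step 4: Jensen sum = log(8/4) + log(8/1) + log(8/5) + log(8/4) + log(8/4) = 4.6289
Step 5: n(R) = number of terms in the Jensen sum = count of zeros inside |z| < 8 = 5

5


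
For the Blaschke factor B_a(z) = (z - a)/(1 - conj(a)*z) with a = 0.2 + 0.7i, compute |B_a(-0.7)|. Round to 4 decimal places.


Step 1: Numerator z0 - a = -0.7 - (0.2 + 0.7i) = -0.9 - 0.7i
Step 2: Denominator 1 - conj(a)*z0 = 1 - (0.2 - 0.7i)*(-0.7) = 1.14 - 0.49i
Step 3: |z0 - a|^2 = (-0.9)^2 + (-0.7)^2 = 1.3; |1 - conj(a)*z0|^2 = 1.14^2 + (-0.49)^2 = 1.5397
Step 4: |B_a(-0.7)| = sqrt(1.3 / 1.5397) = sqrt(0.84432)
Step 5: = 0.9189

0.9189


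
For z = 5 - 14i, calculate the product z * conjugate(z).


Step 1: conj(z) = 5 + 14i
Step 2: z * conj(z) = 5^2 + (-14)^2
Step 3: = 25 + 196 = 221

221


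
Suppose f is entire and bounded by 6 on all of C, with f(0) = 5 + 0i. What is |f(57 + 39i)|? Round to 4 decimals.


Step 1: By Liouville's theorem, a bounded entire function is constant.
Step 2: f(z) = f(0) = 5 + 0i for all z.
Step 3: |f(w)| = |5 + 0i| = sqrt(25 + 0)
Step 4: = 5.0

5.0


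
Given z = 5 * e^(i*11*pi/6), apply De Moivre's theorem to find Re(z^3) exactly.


Step 1: By De Moivre's theorem, z^3 = 5^3 * e^(i*3*11*pi/6) = 125 * (cos(11*pi/2) + i*sin(11*pi/2))
Step 2: |z|^3 = 5^3 = 125
Step 3: Reduce the angle mod 2*pi: 11*pi/2 - 4*pi = 3*pi/2
Step 4: cos(3*pi/2) = 0
Step 5: Re(z^3) = 125 * 0 = 0

0


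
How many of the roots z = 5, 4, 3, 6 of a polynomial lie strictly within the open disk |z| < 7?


Step 1: Check each root:
  z = 5: |5| = 5 < 7
  z = 4: |4| = 4 < 7
  z = 3: |3| = 3 < 7
  z = 6: |6| = 6 < 7
Step 2: Count = 4

4


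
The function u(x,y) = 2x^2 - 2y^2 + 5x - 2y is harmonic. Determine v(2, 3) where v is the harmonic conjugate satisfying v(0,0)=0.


Step 1: v_x = -u_y = 4y + 2
Step 2: v_y = u_x = 4x + 5
Step 3: v = 4xy + 2x + 5y + C
Step 4: v(0,0) = 0 => C = 0
Step 5: v(2, 3) = 43

43


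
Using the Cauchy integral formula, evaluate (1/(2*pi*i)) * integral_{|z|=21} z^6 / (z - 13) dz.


Step 1: f(z) = z^6, a = 13 is inside |z| = 21
Step 2: By Cauchy integral formula: (1/(2pi*i)) * integral = f(a)
Step 3: f(13) = 13^6 = 4826809

4826809


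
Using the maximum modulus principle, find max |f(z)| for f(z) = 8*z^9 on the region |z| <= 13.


Step 1: On |z| = 13, |f(z)| = 8 * |z|^9 = 8 * 13^9
Step 2: By maximum modulus principle, maximum is on boundary.
Step 3: Maximum = 8 * 10604499373 = 84835994984

84835994984


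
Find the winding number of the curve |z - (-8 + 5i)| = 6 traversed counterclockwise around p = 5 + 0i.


Step 1: Center c = (-8, 5), radius = 6
Step 2: |p - c|^2 = 13^2 + (-5)^2 = 194
Step 3: r^2 = 36
Step 4: |p-c| > r so winding number = 0

0


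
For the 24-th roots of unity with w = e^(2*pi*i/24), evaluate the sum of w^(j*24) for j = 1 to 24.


Step 1: The sum sum_{j=1}^{n} w^(k*j) equals n if n | k, else 0.
Step 2: Here n = 24, k = 24
Step 3: Does n divide k? 24 | 24 -> True
Step 4: Sum = 24

24


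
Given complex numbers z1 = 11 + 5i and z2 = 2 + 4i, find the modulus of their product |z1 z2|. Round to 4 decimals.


Step 1: |z1| = sqrt(11^2 + 5^2) = sqrt(146)
Step 2: |z2| = sqrt(2^2 + 4^2) = sqrt(20)
Step 3: |z1*z2| = |z1|*|z2| = sqrt(146) * sqrt(20) = sqrt(146 * 20) = sqrt(2920)
Step 4: = 54.037

54.037


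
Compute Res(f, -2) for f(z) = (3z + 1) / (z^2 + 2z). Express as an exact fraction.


Step 1: Q(z) = z^2 + 2z = (z + 2)(z)
Step 2: Q'(z) = 2z + 2
Step 3: Q'(-2) = -2, P(-2) = -5
Step 4: Res = P(-2)/Q'(-2) = -5/(-2) = 5/2

5/2


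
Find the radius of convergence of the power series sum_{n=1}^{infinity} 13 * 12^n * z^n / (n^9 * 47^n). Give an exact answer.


Step 1: General term a_n = 13 * 12^n / (n^9 * 47^n)
Step 2: By the root test, |a_n|^(1/n) = 13^(1/n) * 12 / (n^(9/n) * 47) -> 12/47 as n -> infinity (since 13^(1/n) -> 1 and n^(9/n) -> 1)
Step 3: R = 1/lim|a_n|^(1/n) = 47/12

47/12


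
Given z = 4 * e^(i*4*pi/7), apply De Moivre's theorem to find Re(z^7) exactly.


Step 1: By De Moivre's theorem, z^7 = 4^7 * e^(i*7*4*pi/7) = 16384 * (cos(4*pi) + i*sin(4*pi))
Step 2: |z|^7 = 4^7 = 16384
Step 3: Reduce the angle mod 2*pi: 4*pi - 4*pi = 0
Step 4: cos(0) = 1
Step 5: Re(z^7) = 16384 * 1 = 16384

16384


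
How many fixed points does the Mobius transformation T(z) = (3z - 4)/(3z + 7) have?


Step 1: Fixed points satisfy T(z) = z
Step 2: 3z^2 + 4z + 4 = 0
Step 3: Discriminant = 4^2 - 4*3*4 = -32
Step 4: Number of fixed points = 2

2


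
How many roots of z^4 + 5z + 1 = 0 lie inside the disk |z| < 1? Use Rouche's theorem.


Step 1: On |z| = 1 the three terms have sizes |z^4| = 1^4 = 1, |5z| = 5*1 = 5, |1| = 1
Step 2: The dominant term is g(z) = 5z; let h(z) = z^4 + 1 so f = g + h
Step 3: On |z| = 1: |g| = 5 and |h| <= 1 + 1 = 2
Step 4: Since 5 > 2, |h| < |g| on |z| = 1, so by Rouche f has the same number of zeros as g inside |z| < 1
Step 5: g(z) = 5z has 1 zero (at the origin, multiplicity 1) inside |z| < 1. Answer = 1

1


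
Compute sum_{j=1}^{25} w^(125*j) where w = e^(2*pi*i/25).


Step 1: The sum sum_{j=1}^{n} w^(k*j) equals n if n | k, else 0.
Step 2: Here n = 25, k = 125
Step 3: Does n divide k? 25 | 125 -> True
Step 4: Sum = 25

25


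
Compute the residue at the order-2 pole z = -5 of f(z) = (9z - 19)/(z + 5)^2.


Step 1: Pole of order 2 at z = -5
Step 2: Res = lim d/dz [(z + 5)^2 * f(z)] as z -> -5
Step 3: (z + 5)^2 * f(z) = 9z - 19
Step 4: d/dz[9z - 19] = 9

9


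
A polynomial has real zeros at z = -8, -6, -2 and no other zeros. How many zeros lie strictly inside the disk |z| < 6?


Step 1: Check each root:
  z = -8: |-8| = 8 >= 6
  z = -6: |-6| = 6 >= 6
  z = -2: |-2| = 2 < 6
Step 2: Count = 1

1


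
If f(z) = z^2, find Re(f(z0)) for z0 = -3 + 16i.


Step 1: z0 = -3 + 16i
Step 2: z0^2 = (-3)^2 - 16^2 - 96i
Step 3: real part = 9 - 256 = -247

-247


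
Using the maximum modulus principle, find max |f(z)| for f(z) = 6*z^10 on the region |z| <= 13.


Step 1: On |z| = 13, |f(z)| = 6 * |z|^10 = 6 * 13^10
Step 2: By maximum modulus principle, maximum is on boundary.
Step 3: Maximum = 6 * 137858491849 = 827150951094

827150951094


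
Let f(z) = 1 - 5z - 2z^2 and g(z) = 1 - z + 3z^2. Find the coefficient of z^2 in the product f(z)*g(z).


Step 1: z^2 term in f*g comes from: (1)*(3z^2) + (-5z)*(-z) + (-2z^2)*(1)
Step 2: = 3 + 5 - 2
Step 3: = 6

6


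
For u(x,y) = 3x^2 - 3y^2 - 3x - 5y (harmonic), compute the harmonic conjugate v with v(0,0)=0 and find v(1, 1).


Step 1: v_x = -u_y = 6y + 5
Step 2: v_y = u_x = 6x - 3
Step 3: v = 6xy + 5x - 3y + C
Step 4: v(0,0) = 0 => C = 0
Step 5: v(1, 1) = 8

8


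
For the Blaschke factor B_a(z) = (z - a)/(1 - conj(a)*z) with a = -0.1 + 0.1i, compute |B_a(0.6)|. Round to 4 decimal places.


Step 1: Numerator z0 - a = 0.6 - (-0.1 + 0.1i) = 0.7 - 0.1i
Step 2: Denominator 1 - conj(a)*z0 = 1 - (-0.1 - 0.1i)*0.6 = 1.06 + 0.06i
Step 3: |z0 - a|^2 = 0.7^2 + (-0.1)^2 = 0.5; |1 - conj(a)*z0|^2 = 1.06^2 + 0.06^2 = 1.1272
Step 4: |B_a(0.6)| = sqrt(0.5 / 1.1272) = sqrt(0.443577)
Step 5: = 0.666

0.666


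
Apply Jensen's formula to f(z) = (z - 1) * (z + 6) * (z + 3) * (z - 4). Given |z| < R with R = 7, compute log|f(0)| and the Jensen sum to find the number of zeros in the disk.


Jensen's formula: (1/2pi)*integral log|f(Re^it)|dt = log|f(0)| + sum_{|a_k|<R} log(R/|a_k|)
Step 1: f(0) = (-1) * 6 * 3 * (-4) = 72
Step 2: log|f(0)| = log|1| + log|-6| + log|-3| + log|4| = 4.2767
Step 3: Zeros inside |z| < 7: 1, -6, -3, 4
Step 4: Jensen sum = log(7/1) + log(7/6) + log(7/3) + log(7/4) = 3.507
Step 5: n(R) = number of terms in the Jensen sum = count of zeros inside |z| < 7 = 4

4


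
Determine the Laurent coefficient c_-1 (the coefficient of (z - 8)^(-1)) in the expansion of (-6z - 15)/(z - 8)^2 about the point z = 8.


Step 1: Write the numerator in powers of (z - 8): -6z - 15 = -6(z - 8) + (-6*8 - 15) = -6(z - 8) - 63
Step 2: Divide by (z - 8)^2: f(z) = -63(z - 8)^(-2) - 6(z - 8)^(-1)
Step 3: This finite sum is the Laurent series of f about z = 8.
Step 4: Coefficient of (z - 8)^(-1) = coefficient of (z - 8) in the re-centred numerator = -6

-6


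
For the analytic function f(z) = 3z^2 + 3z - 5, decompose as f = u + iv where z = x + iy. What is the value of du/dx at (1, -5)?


Step 1: f(z) = 3(x+iy)^2 + 3(x+iy) - 5
Step 2: u = 3(x^2 - y^2) + 3x - 5
Step 3: u_x = 6x + 3
Step 4: At (1, -5): u_x = 6 + 3 = 9

9


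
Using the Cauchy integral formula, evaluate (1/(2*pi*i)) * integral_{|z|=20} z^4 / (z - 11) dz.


Step 1: f(z) = z^4, a = 11 is inside |z| = 20
Step 2: By Cauchy integral formula: (1/(2pi*i)) * integral = f(a)
Step 3: f(11) = 11^4 = 14641

14641


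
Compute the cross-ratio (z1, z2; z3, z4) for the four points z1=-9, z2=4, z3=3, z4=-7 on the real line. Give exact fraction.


Step 1: (z1-z3)(z2-z4) = (-12) * 11 = -132
Step 2: (z1-z4)(z2-z3) = (-2) * 1 = -2
Step 3: Cross-ratio = 132/2 = 66

66


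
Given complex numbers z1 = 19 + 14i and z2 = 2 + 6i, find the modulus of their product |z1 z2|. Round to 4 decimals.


Step 1: |z1| = sqrt(19^2 + 14^2) = sqrt(557)
Step 2: |z2| = sqrt(2^2 + 6^2) = sqrt(40)
Step 3: |z1*z2| = |z1|*|z2| = sqrt(557) * sqrt(40) = sqrt(557 * 40) = sqrt(22280)
Step 4: = 149.2649

149.2649


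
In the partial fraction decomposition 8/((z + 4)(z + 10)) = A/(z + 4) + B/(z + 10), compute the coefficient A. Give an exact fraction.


Step 1: Multiply both sides by (z + 4) and set z = -4
Step 2: A = 8 / (-4 + 10)
Step 3: A = 8 / 6
Step 4: A = 4/3

4/3


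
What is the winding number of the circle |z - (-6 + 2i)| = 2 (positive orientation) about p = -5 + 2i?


Step 1: Center c = (-6, 2), radius = 2
Step 2: |p - c|^2 = 1^2 + 0^2 = 1
Step 3: r^2 = 4
Step 4: |p-c| < r so winding number = 1

1


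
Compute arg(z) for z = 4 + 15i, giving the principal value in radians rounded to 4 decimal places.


Step 1: z = 4 + 15i
Step 2: arg(z) = atan2(15, 4)
Step 3: arg(z) = 1.3102

1.3102


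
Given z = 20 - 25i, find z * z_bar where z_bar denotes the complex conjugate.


Step 1: conj(z) = 20 + 25i
Step 2: z * conj(z) = 20^2 + (-25)^2
Step 3: = 400 + 625 = 1025

1025


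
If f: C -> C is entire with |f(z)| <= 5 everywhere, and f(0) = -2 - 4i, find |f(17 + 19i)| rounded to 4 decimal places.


Step 1: By Liouville's theorem, a bounded entire function is constant.
Step 2: f(z) = f(0) = -2 - 4i for all z.
Step 3: |f(w)| = |-2 - 4i| = sqrt(4 + 16)
Step 4: = 4.4721

4.4721


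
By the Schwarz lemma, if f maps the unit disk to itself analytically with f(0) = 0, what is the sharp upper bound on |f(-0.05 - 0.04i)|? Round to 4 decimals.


Step 1: Schwarz lemma: if f: D -> D is analytic with f(0) = 0, then |f(z)| <= |z| for all z in D, and this is sharp (f(z) = z).
Step 2: |z0|^2 = (-0.05)^2 + (-0.04)^2 = 0.0041
Step 3: |z0| = sqrt(0.0041) = 0.064031
Step 4: Best bound = |z0| = 0.064

0.064


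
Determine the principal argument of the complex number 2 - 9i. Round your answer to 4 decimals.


Step 1: z = 2 - 9i
Step 2: arg(z) = atan2(-9, 2)
Step 3: arg(z) = -1.3521

-1.3521


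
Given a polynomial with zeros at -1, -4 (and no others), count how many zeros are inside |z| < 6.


Step 1: Check each root:
  z = -1: |-1| = 1 < 6
  z = -4: |-4| = 4 < 6
Step 2: Count = 2

2


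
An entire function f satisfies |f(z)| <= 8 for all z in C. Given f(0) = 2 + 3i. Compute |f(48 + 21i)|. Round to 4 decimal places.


Step 1: By Liouville's theorem, a bounded entire function is constant.
Step 2: f(z) = f(0) = 2 + 3i for all z.
Step 3: |f(w)| = |2 + 3i| = sqrt(4 + 9)
Step 4: = 3.6056

3.6056


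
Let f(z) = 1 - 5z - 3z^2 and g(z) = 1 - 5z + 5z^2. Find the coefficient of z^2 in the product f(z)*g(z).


Step 1: z^2 term in f*g comes from: (1)*(5z^2) + (-5z)*(-5z) + (-3z^2)*(1)
Step 2: = 5 + 25 - 3
Step 3: = 27

27


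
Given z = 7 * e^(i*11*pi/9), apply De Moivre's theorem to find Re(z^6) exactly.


Step 1: By De Moivre's theorem, z^6 = 7^6 * e^(i*6*11*pi/9) = 117649 * (cos(22*pi/3) + i*sin(22*pi/3))
Step 2: |z|^6 = 7^6 = 117649
Step 3: Reduce the angle mod 2*pi: 22*pi/3 - 6*pi = 4*pi/3
Step 4: cos(4*pi/3) = -1/2
Step 5: Re(z^6) = 117649 * (-1/2) = -117649/2

-117649/2


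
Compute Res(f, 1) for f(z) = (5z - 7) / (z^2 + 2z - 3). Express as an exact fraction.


Step 1: Q(z) = z^2 + 2z - 3 = (z - 1)(z + 3)
Step 2: Q'(z) = 2z + 2
Step 3: Q'(1) = 4, P(1) = -2
Step 4: Res = P(1)/Q'(1) = -2/4 = -1/2

-1/2


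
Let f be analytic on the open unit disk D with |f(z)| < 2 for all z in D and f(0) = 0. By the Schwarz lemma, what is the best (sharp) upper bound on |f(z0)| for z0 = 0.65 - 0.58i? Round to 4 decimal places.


Step 1: g = f/2 maps D -> D with g(0) = 0, so by the Schwarz lemma |g(z)| <= |z|, i.e. |f(z)| <= 2|z|; this is sharp (f(z) = 2z).
Step 2: |z0|^2 = 0.65^2 + (-0.58)^2 = 0.7589
Step 3: |z0| = sqrt(0.7589) = 0.871149
Step 4: Best bound = 2 * |z0| = 2 * 0.871149 = 1.7423

1.7423


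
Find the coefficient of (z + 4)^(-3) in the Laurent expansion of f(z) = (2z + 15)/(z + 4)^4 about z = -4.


Step 1: Write the numerator in powers of (z + 4): 2z + 15 = 2(z + 4) + (2*(-4) + 15) = 2(z + 4) + 7
Step 2: Divide by (z + 4)^4: f(z) = 7(z + 4)^(-4) + 2(z + 4)^(-3)
Step 3: This finite sum is the Laurent series of f about z = -4.
Step 4: Coefficient of (z + 4)^(-3) = coefficient of (z + 4) in the re-centred numerator = 2

2


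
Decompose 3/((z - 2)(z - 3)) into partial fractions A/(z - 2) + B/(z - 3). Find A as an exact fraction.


Step 1: Multiply both sides by (z - 2) and set z = 2
Step 2: A = 3 / (2 - 3)
Step 3: A = 3 / (-1)
Step 4: A = -3

-3


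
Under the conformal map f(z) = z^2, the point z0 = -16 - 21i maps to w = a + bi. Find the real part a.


Step 1: z0 = -16 - 21i
Step 2: z0^2 = (-16)^2 - (-21)^2 + 672i
Step 3: real part = 256 - 441 = -185

-185


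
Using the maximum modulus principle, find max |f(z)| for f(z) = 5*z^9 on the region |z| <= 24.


Step 1: On |z| = 24, |f(z)| = 5 * |z|^9 = 5 * 24^9
Step 2: By maximum modulus principle, maximum is on boundary.
Step 3: Maximum = 5 * 2641807540224 = 13209037701120

13209037701120


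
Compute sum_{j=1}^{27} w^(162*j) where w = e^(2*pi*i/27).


Step 1: The sum sum_{j=1}^{n} w^(k*j) equals n if n | k, else 0.
Step 2: Here n = 27, k = 162
Step 3: Does n divide k? 27 | 162 -> True
Step 4: Sum = 27

27


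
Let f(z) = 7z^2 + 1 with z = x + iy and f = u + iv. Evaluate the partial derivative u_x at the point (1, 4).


Step 1: f(z) = 7(x+iy)^2 + 1
Step 2: u = 7(x^2 - y^2) + 1
Step 3: u_x = 14x + 0
Step 4: At (1, 4): u_x = 14 + 0 = 14

14


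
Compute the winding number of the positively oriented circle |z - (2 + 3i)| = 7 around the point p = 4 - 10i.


Step 1: Center c = (2, 3), radius = 7
Step 2: |p - c|^2 = 2^2 + (-13)^2 = 173
Step 3: r^2 = 49
Step 4: |p-c| > r so winding number = 0

0


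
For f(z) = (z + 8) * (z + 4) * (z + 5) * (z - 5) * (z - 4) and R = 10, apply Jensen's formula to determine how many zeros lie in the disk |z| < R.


Jensen's formula: (1/2pi)*integral log|f(Re^it)|dt = log|f(0)| + sum_{|a_k|<R} log(R/|a_k|)
Step 1: f(0) = 8 * 4 * 5 * (-5) * (-4) = 3200
Step 2: log|f(0)| = log|-8| + log|-4| + log|-5| + log|5| + log|4| = 8.0709
Step 3: Zeros inside |z| < 10: -8, -4, -5, 5, 4
Step 4: Jensen sum = log(10/8) + log(10/4) + log(10/5) + log(10/5) + log(10/4) = 3.442
Step 5: n(R) = number of terms in the Jensen sum = count of zeros inside |z| < 10 = 5

5


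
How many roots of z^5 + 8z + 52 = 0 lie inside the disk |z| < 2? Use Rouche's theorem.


Step 1: On |z| = 2 the three terms have sizes |z^5| = 2^5 = 32, |8z| = 8*2 = 16, |52| = 52
Step 2: The dominant term is g(z) = 52; let h(z) = z^5 + 8z so f = g + h
Step 3: On |z| = 2: |g| = 52 and |h| <= 32 + 16 = 48
Step 4: Since 52 > 48, |h| < |g| on |z| = 2, so by Rouche f has the same number of zeros as g inside |z| < 2
Step 5: g(z) = 52 is a nonzero constant with no zeros inside |z| < 2. Answer = 0

0


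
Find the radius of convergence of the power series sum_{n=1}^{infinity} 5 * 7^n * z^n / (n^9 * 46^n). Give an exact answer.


Step 1: General term a_n = 5 * 7^n / (n^9 * 46^n)
Step 2: By the root test, |a_n|^(1/n) = 5^(1/n) * 7 / (n^(9/n) * 46) -> 7/46 as n -> infinity (since 5^(1/n) -> 1 and n^(9/n) -> 1)
Step 3: R = 1/lim|a_n|^(1/n) = 46/7

46/7


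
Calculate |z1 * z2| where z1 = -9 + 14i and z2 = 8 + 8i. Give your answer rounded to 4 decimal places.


Step 1: |z1| = sqrt((-9)^2 + 14^2) = sqrt(277)
Step 2: |z2| = sqrt(8^2 + 8^2) = sqrt(128)
Step 3: |z1*z2| = |z1|*|z2| = sqrt(277) * sqrt(128) = sqrt(277 * 128) = sqrt(35456)
Step 4: = 188.2976

188.2976


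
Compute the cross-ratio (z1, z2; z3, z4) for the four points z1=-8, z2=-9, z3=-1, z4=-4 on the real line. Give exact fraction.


Step 1: (z1-z3)(z2-z4) = (-7) * (-5) = 35
Step 2: (z1-z4)(z2-z3) = (-4) * (-8) = 32
Step 3: Cross-ratio = 35/32 = 35/32

35/32


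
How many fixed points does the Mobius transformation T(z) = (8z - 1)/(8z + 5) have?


Step 1: Fixed points satisfy T(z) = z
Step 2: 8z^2 - 3z + 1 = 0
Step 3: Discriminant = (-3)^2 - 4*8*1 = -23
Step 4: Number of fixed points = 2

2


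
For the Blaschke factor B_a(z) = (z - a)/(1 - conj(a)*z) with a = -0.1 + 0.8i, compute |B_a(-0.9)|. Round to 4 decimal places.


Step 1: Numerator z0 - a = -0.9 - (-0.1 + 0.8i) = -0.8 - 0.8i
Step 2: Denominator 1 - conj(a)*z0 = 1 - (-0.1 - 0.8i)*(-0.9) = 0.91 - 0.72i
Step 3: |z0 - a|^2 = (-0.8)^2 + (-0.8)^2 = 1.28; |1 - conj(a)*z0|^2 = 0.91^2 + (-0.72)^2 = 1.3465
Step 4: |B_a(-0.9)| = sqrt(1.28 / 1.3465) = sqrt(0.950613)
Step 5: = 0.975

0.975


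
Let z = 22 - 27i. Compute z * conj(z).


Step 1: conj(z) = 22 + 27i
Step 2: z * conj(z) = 22^2 + (-27)^2
Step 3: = 484 + 729 = 1213

1213


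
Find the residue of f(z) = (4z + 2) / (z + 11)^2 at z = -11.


Step 1: Pole of order 2 at z = -11
Step 2: Res = lim d/dz [(z + 11)^2 * f(z)] as z -> -11
Step 3: (z + 11)^2 * f(z) = 4z + 2
Step 4: d/dz[4z + 2] = 4

4


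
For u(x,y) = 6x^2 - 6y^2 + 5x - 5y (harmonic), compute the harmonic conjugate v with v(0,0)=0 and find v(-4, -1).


Step 1: v_x = -u_y = 12y + 5
Step 2: v_y = u_x = 12x + 5
Step 3: v = 12xy + 5x + 5y + C
Step 4: v(0,0) = 0 => C = 0
Step 5: v(-4, -1) = 23

23


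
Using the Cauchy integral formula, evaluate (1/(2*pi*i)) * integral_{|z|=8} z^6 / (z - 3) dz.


Step 1: f(z) = z^6, a = 3 is inside |z| = 8
Step 2: By Cauchy integral formula: (1/(2pi*i)) * integral = f(a)
Step 3: f(3) = 3^6 = 729

729


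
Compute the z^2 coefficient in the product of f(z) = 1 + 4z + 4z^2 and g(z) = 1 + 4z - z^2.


Step 1: z^2 term in f*g comes from: (1)*(-z^2) + (4z)*(4z) + (4z^2)*(1)
Step 2: = -1 + 16 + 4
Step 3: = 19

19


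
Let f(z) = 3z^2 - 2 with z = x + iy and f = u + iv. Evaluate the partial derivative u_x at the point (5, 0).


Step 1: f(z) = 3(x+iy)^2 - 2
Step 2: u = 3(x^2 - y^2) - 2
Step 3: u_x = 6x + 0
Step 4: At (5, 0): u_x = 30 + 0 = 30

30


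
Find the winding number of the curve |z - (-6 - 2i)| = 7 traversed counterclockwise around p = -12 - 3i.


Step 1: Center c = (-6, -2), radius = 7
Step 2: |p - c|^2 = (-6)^2 + (-1)^2 = 37
Step 3: r^2 = 49
Step 4: |p-c| < r so winding number = 1

1


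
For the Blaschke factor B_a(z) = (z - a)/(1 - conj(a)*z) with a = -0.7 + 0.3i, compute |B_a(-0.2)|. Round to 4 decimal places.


Step 1: Numerator z0 - a = -0.2 - (-0.7 + 0.3i) = 0.5 - 0.3i
Step 2: Denominator 1 - conj(a)*z0 = 1 - (-0.7 - 0.3i)*(-0.2) = 0.86 - 0.06i
Step 3: |z0 - a|^2 = 0.5^2 + (-0.3)^2 = 0.34; |1 - conj(a)*z0|^2 = 0.86^2 + (-0.06)^2 = 0.7432
Step 4: |B_a(-0.2)| = sqrt(0.34 / 0.7432) = sqrt(0.457481)
Step 5: = 0.6764

0.6764


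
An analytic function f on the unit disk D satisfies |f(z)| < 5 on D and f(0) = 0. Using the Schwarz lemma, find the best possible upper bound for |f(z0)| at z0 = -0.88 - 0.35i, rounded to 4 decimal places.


Step 1: g = f/5 maps D -> D with g(0) = 0, so by the Schwarz lemma |g(z)| <= |z|, i.e. |f(z)| <= 5|z|; this is sharp (f(z) = 5z).
Step 2: |z0|^2 = (-0.88)^2 + (-0.35)^2 = 0.8969
Step 3: |z0| = sqrt(0.8969) = 0.947048
Step 4: Best bound = 5 * |z0| = 5 * 0.947048 = 4.7352

4.7352


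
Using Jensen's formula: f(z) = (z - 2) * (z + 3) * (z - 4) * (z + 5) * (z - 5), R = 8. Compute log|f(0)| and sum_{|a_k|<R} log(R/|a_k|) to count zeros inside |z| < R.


Jensen's formula: (1/2pi)*integral log|f(Re^it)|dt = log|f(0)| + sum_{|a_k|<R} log(R/|a_k|)
Step 1: f(0) = (-2) * 3 * (-4) * 5 * (-5) = -600
Step 2: log|f(0)| = log|2| + log|-3| + log|4| + log|-5| + log|5| = 6.3969
Step 3: Zeros inside |z| < 8: 2, -3, 4, -5, 5
Step 4: Jensen sum = log(8/2) + log(8/3) + log(8/4) + log(8/5) + log(8/5) = 4.0003
Step 5: n(R) = number of terms in the Jensen sum = count of zeros inside |z| < 8 = 5

5


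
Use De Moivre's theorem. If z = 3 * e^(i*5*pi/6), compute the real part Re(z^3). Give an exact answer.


Step 1: By De Moivre's theorem, z^3 = 3^3 * e^(i*3*5*pi/6) = 27 * (cos(5*pi/2) + i*sin(5*pi/2))
Step 2: |z|^3 = 3^3 = 27
Step 3: Reduce the angle mod 2*pi: 5*pi/2 - 2*pi = pi/2
Step 4: cos(pi/2) = 0
Step 5: Re(z^3) = 27 * 0 = 0

0


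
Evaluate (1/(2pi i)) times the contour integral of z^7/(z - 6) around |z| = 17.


Step 1: f(z) = z^7, a = 6 is inside |z| = 17
Step 2: By Cauchy integral formula: (1/(2pi*i)) * integral = f(a)
Step 3: f(6) = 6^7 = 279936

279936


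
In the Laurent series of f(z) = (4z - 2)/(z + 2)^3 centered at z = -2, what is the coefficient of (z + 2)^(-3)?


Step 1: Write the numerator in powers of (z + 2): 4z - 2 = 4(z + 2) + (4*(-2) - 2) = 4(z + 2) - 10
Step 2: Divide by (z + 2)^3: f(z) = -10(z + 2)^(-3) + 4(z + 2)^(-2)
Step 3: This finite sum is the Laurent series of f about z = -2.
Step 4: Coefficient of (z + 2)^(-3) = 4*(-2) - 2 = -10

-10


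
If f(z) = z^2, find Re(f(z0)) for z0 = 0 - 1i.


Step 1: z0 = 0 - 1i
Step 2: z0^2 = 0^2 - (-1)^2 + 0i
Step 3: real part = 0 - 1 = -1

-1


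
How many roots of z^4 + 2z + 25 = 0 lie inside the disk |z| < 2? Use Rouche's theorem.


Step 1: On |z| = 2 the three terms have sizes |z^4| = 2^4 = 16, |2z| = 2*2 = 4, |25| = 25
Step 2: The dominant term is g(z) = 25; let h(z) = z^4 + 2z so f = g + h
Step 3: On |z| = 2: |g| = 25 and |h| <= 16 + 4 = 20
Step 4: Since 25 > 20, |h| < |g| on |z| = 2, so by Rouche f has the same number of zeros as g inside |z| < 2
Step 5: g(z) = 25 is a nonzero constant with no zeros inside |z| < 2. Answer = 0

0


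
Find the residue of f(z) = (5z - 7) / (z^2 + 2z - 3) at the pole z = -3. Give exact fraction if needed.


Step 1: Q(z) = z^2 + 2z - 3 = (z + 3)(z - 1)
Step 2: Q'(z) = 2z + 2
Step 3: Q'(-3) = -4, P(-3) = -22
Step 4: Res = P(-3)/Q'(-3) = -22/(-4) = 11/2

11/2


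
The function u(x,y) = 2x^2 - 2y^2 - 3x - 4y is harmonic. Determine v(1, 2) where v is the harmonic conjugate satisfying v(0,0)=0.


Step 1: v_x = -u_y = 4y + 4
Step 2: v_y = u_x = 4x - 3
Step 3: v = 4xy + 4x - 3y + C
Step 4: v(0,0) = 0 => C = 0
Step 5: v(1, 2) = 6

6


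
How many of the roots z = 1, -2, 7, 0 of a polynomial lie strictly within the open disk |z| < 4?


Step 1: Check each root:
  z = 1: |1| = 1 < 4
  z = -2: |-2| = 2 < 4
  z = 7: |7| = 7 >= 4
  z = 0: |0| = 0 < 4
Step 2: Count = 3

3


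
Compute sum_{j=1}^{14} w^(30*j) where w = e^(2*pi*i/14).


Step 1: The sum sum_{j=1}^{n} w^(k*j) equals n if n | k, else 0.
Step 2: Here n = 14, k = 30
Step 3: Does n divide k? 14 | 30 -> False
Step 4: Sum = 0

0


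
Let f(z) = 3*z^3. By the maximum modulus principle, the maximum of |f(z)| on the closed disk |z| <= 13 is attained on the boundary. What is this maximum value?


Step 1: On |z| = 13, |f(z)| = 3 * |z|^3 = 3 * 13^3
Step 2: By maximum modulus principle, maximum is on boundary.
Step 3: Maximum = 3 * 2197 = 6591

6591


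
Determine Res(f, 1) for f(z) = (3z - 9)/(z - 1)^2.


Step 1: Pole of order 2 at z = 1
Step 2: Res = lim d/dz [(z - 1)^2 * f(z)] as z -> 1
Step 3: (z - 1)^2 * f(z) = 3z - 9
Step 4: d/dz[3z - 9] = 3

3


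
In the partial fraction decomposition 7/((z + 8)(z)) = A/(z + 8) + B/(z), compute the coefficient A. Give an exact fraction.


Step 1: Multiply both sides by (z + 8) and set z = -8
Step 2: A = 7 / (-8 - 0)
Step 3: A = 7 / (-8)
Step 4: A = -7/8

-7/8


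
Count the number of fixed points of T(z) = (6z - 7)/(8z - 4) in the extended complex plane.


Step 1: Fixed points satisfy T(z) = z
Step 2: 8z^2 - 10z + 7 = 0
Step 3: Discriminant = (-10)^2 - 4*8*7 = -124
Step 4: Number of fixed points = 2

2


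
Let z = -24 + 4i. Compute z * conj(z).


Step 1: conj(z) = -24 - 4i
Step 2: z * conj(z) = (-24)^2 + 4^2
Step 3: = 576 + 16 = 592

592


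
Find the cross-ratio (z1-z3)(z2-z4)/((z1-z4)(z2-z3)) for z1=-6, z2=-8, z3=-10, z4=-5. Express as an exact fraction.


Step 1: (z1-z3)(z2-z4) = 4 * (-3) = -12
Step 2: (z1-z4)(z2-z3) = (-1) * 2 = -2
Step 3: Cross-ratio = 12/2 = 6

6


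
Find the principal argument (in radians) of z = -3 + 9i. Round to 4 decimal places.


Step 1: z = -3 + 9i
Step 2: arg(z) = atan2(9, -3)
Step 3: arg(z) = 1.8925

1.8925


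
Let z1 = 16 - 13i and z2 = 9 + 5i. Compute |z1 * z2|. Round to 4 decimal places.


Step 1: |z1| = sqrt(16^2 + (-13)^2) = sqrt(425)
Step 2: |z2| = sqrt(9^2 + 5^2) = sqrt(106)
Step 3: |z1*z2| = |z1|*|z2| = sqrt(425) * sqrt(106) = sqrt(425 * 106) = sqrt(45050)
Step 4: = 212.2499

212.2499


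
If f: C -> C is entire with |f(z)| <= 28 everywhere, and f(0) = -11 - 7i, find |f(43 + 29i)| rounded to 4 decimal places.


Step 1: By Liouville's theorem, a bounded entire function is constant.
Step 2: f(z) = f(0) = -11 - 7i for all z.
Step 3: |f(w)| = |-11 - 7i| = sqrt(121 + 49)
Step 4: = 13.0384

13.0384


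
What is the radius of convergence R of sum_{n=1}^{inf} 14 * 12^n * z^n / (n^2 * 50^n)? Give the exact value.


Step 1: General term a_n = 14 * 12^n / (n^2 * 50^n)
Step 2: By the root test, |a_n|^(1/n) = 14^(1/n) * 12 / (n^(2/n) * 50) -> 12/50 as n -> infinity (since 14^(1/n) -> 1 and n^(2/n) -> 1)
Step 3: R = 1/lim|a_n|^(1/n) = 50/12 = 25/6

25/6


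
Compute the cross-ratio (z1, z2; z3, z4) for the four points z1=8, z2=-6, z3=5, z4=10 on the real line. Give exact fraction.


Step 1: (z1-z3)(z2-z4) = 3 * (-16) = -48
Step 2: (z1-z4)(z2-z3) = (-2) * (-11) = 22
Step 3: Cross-ratio = -48/22 = -24/11

-24/11


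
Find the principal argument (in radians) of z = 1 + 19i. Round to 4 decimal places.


Step 1: z = 1 + 19i
Step 2: arg(z) = atan2(19, 1)
Step 3: arg(z) = 1.5182

1.5182


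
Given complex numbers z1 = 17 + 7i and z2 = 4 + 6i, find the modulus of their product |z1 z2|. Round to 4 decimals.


Step 1: |z1| = sqrt(17^2 + 7^2) = sqrt(338)
Step 2: |z2| = sqrt(4^2 + 6^2) = sqrt(52)
Step 3: |z1*z2| = |z1|*|z2| = sqrt(338) * sqrt(52) = sqrt(338 * 52) = sqrt(17576)
Step 4: = 132.5745

132.5745


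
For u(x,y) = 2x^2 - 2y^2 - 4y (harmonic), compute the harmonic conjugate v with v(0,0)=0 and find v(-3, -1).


Step 1: v_x = -u_y = 4y + 4
Step 2: v_y = u_x = 4x + 0
Step 3: v = 4xy + 4x + C
Step 4: v(0,0) = 0 => C = 0
Step 5: v(-3, -1) = 0

0


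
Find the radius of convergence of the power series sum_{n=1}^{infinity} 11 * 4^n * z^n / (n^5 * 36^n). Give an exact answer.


Step 1: General term a_n = 11 * 4^n / (n^5 * 36^n)
Step 2: By the root test, |a_n|^(1/n) = 11^(1/n) * 4 / (n^(5/n) * 36) -> 4/36 as n -> infinity (since 11^(1/n) -> 1 and n^(5/n) -> 1)
Step 3: R = 1/lim|a_n|^(1/n) = 36/4 = 9

9


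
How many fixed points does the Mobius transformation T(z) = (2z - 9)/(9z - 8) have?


Step 1: Fixed points satisfy T(z) = z
Step 2: 9z^2 - 10z + 9 = 0
Step 3: Discriminant = (-10)^2 - 4*9*9 = -224
Step 4: Number of fixed points = 2

2


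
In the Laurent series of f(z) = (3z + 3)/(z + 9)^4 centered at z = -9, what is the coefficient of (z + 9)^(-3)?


Step 1: Write the numerator in powers of (z + 9): 3z + 3 = 3(z + 9) + (3*(-9) + 3) = 3(z + 9) - 24
Step 2: Divide by (z + 9)^4: f(z) = -24(z + 9)^(-4) + 3(z + 9)^(-3)
Step 3: This finite sum is the Laurent series of f about z = -9.
Step 4: Coefficient of (z + 9)^(-3) = coefficient of (z + 9) in the re-centred numerator = 3

3


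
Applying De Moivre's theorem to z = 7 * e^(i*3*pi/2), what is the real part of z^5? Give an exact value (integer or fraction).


Step 1: By De Moivre's theorem, z^5 = 7^5 * e^(i*5*3*pi/2) = 16807 * (cos(15*pi/2) + i*sin(15*pi/2))
Step 2: |z|^5 = 7^5 = 16807
Step 3: Reduce the angle mod 2*pi: 15*pi/2 - 6*pi = 3*pi/2
Step 4: cos(3*pi/2) = 0
Step 5: Re(z^5) = 16807 * 0 = 0

0


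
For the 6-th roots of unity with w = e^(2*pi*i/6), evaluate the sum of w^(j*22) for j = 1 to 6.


Step 1: The sum sum_{j=1}^{n} w^(k*j) equals n if n | k, else 0.
Step 2: Here n = 6, k = 22
Step 3: Does n divide k? 6 | 22 -> False
Step 4: Sum = 0

0


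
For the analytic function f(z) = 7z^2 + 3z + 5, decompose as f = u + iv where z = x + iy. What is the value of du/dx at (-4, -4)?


Step 1: f(z) = 7(x+iy)^2 + 3(x+iy) + 5
Step 2: u = 7(x^2 - y^2) + 3x + 5
Step 3: u_x = 14x + 3
Step 4: At (-4, -4): u_x = -56 + 3 = -53

-53


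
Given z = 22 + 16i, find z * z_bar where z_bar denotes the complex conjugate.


Step 1: conj(z) = 22 - 16i
Step 2: z * conj(z) = 22^2 + 16^2
Step 3: = 484 + 256 = 740

740


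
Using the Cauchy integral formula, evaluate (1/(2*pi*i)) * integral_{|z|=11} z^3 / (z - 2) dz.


Step 1: f(z) = z^3, a = 2 is inside |z| = 11
Step 2: By Cauchy integral formula: (1/(2pi*i)) * integral = f(a)
Step 3: f(2) = 2^3 = 8

8


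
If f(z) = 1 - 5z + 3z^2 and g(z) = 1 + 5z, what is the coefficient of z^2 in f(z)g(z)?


Step 1: z^2 term in f*g comes from: (1)*(0) + (-5z)*(5z) + (3z^2)*(1)
Step 2: = 0 - 25 + 3
Step 3: = -22

-22


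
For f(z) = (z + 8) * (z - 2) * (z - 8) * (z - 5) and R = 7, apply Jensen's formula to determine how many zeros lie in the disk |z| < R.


Jensen's formula: (1/2pi)*integral log|f(Re^it)|dt = log|f(0)| + sum_{|a_k|<R} log(R/|a_k|)
Step 1: f(0) = 8 * (-2) * (-8) * (-5) = -640
Step 2: log|f(0)| = log|-8| + log|2| + log|8| + log|5| = 6.4615
Step 3: Zeros inside |z| < 7: 2, 5
Step 4: Jensen sum = log(7/2) + log(7/5) = 1.5892
Step 5: n(R) = number of terms in the Jensen sum = count of zeros inside |z| < 7 = 2

2


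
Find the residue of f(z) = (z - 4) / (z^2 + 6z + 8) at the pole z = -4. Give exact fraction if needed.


Step 1: Q(z) = z^2 + 6z + 8 = (z + 4)(z + 2)
Step 2: Q'(z) = 2z + 6
Step 3: Q'(-4) = -2, P(-4) = -8
Step 4: Res = P(-4)/Q'(-4) = -8/(-2) = 4

4


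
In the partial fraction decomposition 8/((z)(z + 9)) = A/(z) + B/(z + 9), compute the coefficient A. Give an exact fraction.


Step 1: Multiply both sides by (z) and set z = 0
Step 2: A = 8 / (0 + 9)
Step 3: A = 8 / 9
Step 4: A = 8/9

8/9


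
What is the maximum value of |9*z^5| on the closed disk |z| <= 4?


Step 1: On |z| = 4, |f(z)| = 9 * |z|^5 = 9 * 4^5
Step 2: By maximum modulus principle, maximum is on boundary.
Step 3: Maximum = 9 * 1024 = 9216

9216


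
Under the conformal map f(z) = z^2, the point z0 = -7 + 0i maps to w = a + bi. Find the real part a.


Step 1: z0 = -7 + 0i
Step 2: z0^2 = (-7)^2 - 0^2 + 0i
Step 3: real part = 49 - 0 = 49

49


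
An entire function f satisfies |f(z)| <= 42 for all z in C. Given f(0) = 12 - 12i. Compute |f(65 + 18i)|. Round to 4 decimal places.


Step 1: By Liouville's theorem, a bounded entire function is constant.
Step 2: f(z) = f(0) = 12 - 12i for all z.
Step 3: |f(w)| = |12 - 12i| = sqrt(144 + 144)
Step 4: = 16.9706

16.9706


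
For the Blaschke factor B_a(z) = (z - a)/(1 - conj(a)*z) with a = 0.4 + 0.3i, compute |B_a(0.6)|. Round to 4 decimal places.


Step 1: Numerator z0 - a = 0.6 - (0.4 + 0.3i) = 0.2 - 0.3i
Step 2: Denominator 1 - conj(a)*z0 = 1 - (0.4 - 0.3i)*0.6 = 0.76 + 0.18i
Step 3: |z0 - a|^2 = 0.2^2 + (-0.3)^2 = 0.13; |1 - conj(a)*z0|^2 = 0.76^2 + 0.18^2 = 0.61
Step 4: |B_a(0.6)| = sqrt(0.13 / 0.61) = sqrt(0.213115)
Step 5: = 0.4616

0.4616


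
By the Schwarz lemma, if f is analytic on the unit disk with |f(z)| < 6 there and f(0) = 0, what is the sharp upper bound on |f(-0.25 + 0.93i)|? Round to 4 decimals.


Step 1: g = f/6 maps D -> D with g(0) = 0, so by the Schwarz lemma |g(z)| <= |z|, i.e. |f(z)| <= 6|z|; this is sharp (f(z) = 6z).
Step 2: |z0|^2 = (-0.25)^2 + 0.93^2 = 0.9274
Step 3: |z0| = sqrt(0.9274) = 0.963016
Step 4: Best bound = 6 * |z0| = 6 * 0.963016 = 5.7781

5.7781


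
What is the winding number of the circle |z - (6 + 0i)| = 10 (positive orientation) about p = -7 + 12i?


Step 1: Center c = (6, 0), radius = 10
Step 2: |p - c|^2 = (-13)^2 + 12^2 = 313
Step 3: r^2 = 100
Step 4: |p-c| > r so winding number = 0

0


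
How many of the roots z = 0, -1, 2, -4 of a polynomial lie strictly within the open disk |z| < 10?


Step 1: Check each root:
  z = 0: |0| = 0 < 10
  z = -1: |-1| = 1 < 10
  z = 2: |2| = 2 < 10
  z = -4: |-4| = 4 < 10
Step 2: Count = 4

4


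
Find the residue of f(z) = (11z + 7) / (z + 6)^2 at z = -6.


Step 1: Pole of order 2 at z = -6
Step 2: Res = lim d/dz [(z + 6)^2 * f(z)] as z -> -6
Step 3: (z + 6)^2 * f(z) = 11z + 7
Step 4: d/dz[11z + 7] = 11

11


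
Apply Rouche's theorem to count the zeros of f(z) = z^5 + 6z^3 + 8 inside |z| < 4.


Step 1: On |z| = 4 the three terms have sizes |z^5| = 4^5 = 1024, |6z^3| = 6*4^3 = 384, |8| = 8
Step 2: The dominant term is g(z) = z^5; let h(z) = 6z^3 + 8 so f = g + h
Step 3: On |z| = 4: |g| = 1024 and |h| <= 384 + 8 = 392
Step 4: Since 1024 > 392, |h| < |g| on |z| = 4, so by Rouche f has the same number of zeros as g inside |z| < 4
Step 5: g(z) = z^5 has 5 zeros (all at the origin) inside |z| < 4. Answer = 5

5


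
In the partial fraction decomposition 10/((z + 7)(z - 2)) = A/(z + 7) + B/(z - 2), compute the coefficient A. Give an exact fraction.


Step 1: Multiply both sides by (z + 7) and set z = -7
Step 2: A = 10 / (-7 - 2)
Step 3: A = 10 / (-9)
Step 4: A = -10/9

-10/9


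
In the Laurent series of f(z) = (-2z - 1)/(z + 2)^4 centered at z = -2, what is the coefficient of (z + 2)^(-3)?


Step 1: Write the numerator in powers of (z + 2): -2z - 1 = -2(z + 2) + (-2*(-2) - 1) = -2(z + 2) + 3
Step 2: Divide by (z + 2)^4: f(z) = 3(z + 2)^(-4) - 2(z + 2)^(-3)
Step 3: This finite sum is the Laurent series of f about z = -2.
Step 4: Coefficient of (z + 2)^(-3) = coefficient of (z + 2) in the re-centred numerator = -2

-2


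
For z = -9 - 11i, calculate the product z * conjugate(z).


Step 1: conj(z) = -9 + 11i
Step 2: z * conj(z) = (-9)^2 + (-11)^2
Step 3: = 81 + 121 = 202

202


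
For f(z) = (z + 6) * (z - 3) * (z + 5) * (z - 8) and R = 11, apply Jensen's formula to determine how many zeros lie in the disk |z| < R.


Jensen's formula: (1/2pi)*integral log|f(Re^it)|dt = log|f(0)| + sum_{|a_k|<R} log(R/|a_k|)
Step 1: f(0) = 6 * (-3) * 5 * (-8) = 720
Step 2: log|f(0)| = log|-6| + log|3| + log|-5| + log|8| = 6.5793
Step 3: Zeros inside |z| < 11: -6, 3, -5, 8
Step 4: Jensen sum = log(11/6) + log(11/3) + log(11/5) + log(11/8) = 3.0123
Step 5: n(R) = number of terms in the Jensen sum = count of zeros inside |z| < 11 = 4

4


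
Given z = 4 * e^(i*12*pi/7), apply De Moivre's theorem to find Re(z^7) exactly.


Step 1: By De Moivre's theorem, z^7 = 4^7 * e^(i*7*12*pi/7) = 16384 * (cos(12*pi) + i*sin(12*pi))
Step 2: |z|^7 = 4^7 = 16384
Step 3: Reduce the angle mod 2*pi: 12*pi - 12*pi = 0
Step 4: cos(0) = 1
Step 5: Re(z^7) = 16384 * 1 = 16384

16384


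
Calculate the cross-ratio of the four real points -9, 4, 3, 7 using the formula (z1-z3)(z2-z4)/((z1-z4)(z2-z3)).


Step 1: (z1-z3)(z2-z4) = (-12) * (-3) = 36
Step 2: (z1-z4)(z2-z3) = (-16) * 1 = -16
Step 3: Cross-ratio = -36/16 = -9/4

-9/4


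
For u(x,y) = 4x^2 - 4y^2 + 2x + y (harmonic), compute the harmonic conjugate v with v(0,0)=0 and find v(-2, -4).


Step 1: v_x = -u_y = 8y - 1
Step 2: v_y = u_x = 8x + 2
Step 3: v = 8xy - x + 2y + C
Step 4: v(0,0) = 0 => C = 0
Step 5: v(-2, -4) = 58

58


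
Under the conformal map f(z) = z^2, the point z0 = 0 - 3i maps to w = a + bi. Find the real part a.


Step 1: z0 = 0 - 3i
Step 2: z0^2 = 0^2 - (-3)^2 + 0i
Step 3: real part = 0 - 9 = -9

-9


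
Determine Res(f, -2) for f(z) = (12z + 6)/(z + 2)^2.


Step 1: Pole of order 2 at z = -2
Step 2: Res = lim d/dz [(z + 2)^2 * f(z)] as z -> -2
Step 3: (z + 2)^2 * f(z) = 12z + 6
Step 4: d/dz[12z + 6] = 12

12


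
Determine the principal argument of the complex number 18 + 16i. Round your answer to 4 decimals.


Step 1: z = 18 + 16i
Step 2: arg(z) = atan2(16, 18)
Step 3: arg(z) = 0.7266

0.7266


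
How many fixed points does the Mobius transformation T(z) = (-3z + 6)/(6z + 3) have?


Step 1: Fixed points satisfy T(z) = z
Step 2: 6z^2 + 6z - 6 = 0
Step 3: Discriminant = 6^2 - 4*6*(-6) = 180
Step 4: Number of fixed points = 2

2


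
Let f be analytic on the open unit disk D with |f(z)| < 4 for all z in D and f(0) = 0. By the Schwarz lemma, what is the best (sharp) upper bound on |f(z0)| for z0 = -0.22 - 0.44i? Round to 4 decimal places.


Step 1: g = f/4 maps D -> D with g(0) = 0, so by the Schwarz lemma |g(z)| <= |z|, i.e. |f(z)| <= 4|z|; this is sharp (f(z) = 4z).
Step 2: |z0|^2 = (-0.22)^2 + (-0.44)^2 = 0.242
Step 3: |z0| = sqrt(0.242) = 0.491935
Step 4: Best bound = 4 * |z0| = 4 * 0.491935 = 1.9677

1.9677


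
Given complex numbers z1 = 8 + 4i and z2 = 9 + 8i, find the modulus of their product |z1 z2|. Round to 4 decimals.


Step 1: |z1| = sqrt(8^2 + 4^2) = sqrt(80)
Step 2: |z2| = sqrt(9^2 + 8^2) = sqrt(145)
Step 3: |z1*z2| = |z1|*|z2| = sqrt(80) * sqrt(145) = sqrt(80 * 145) = sqrt(11600)
Step 4: = 107.7033

107.7033


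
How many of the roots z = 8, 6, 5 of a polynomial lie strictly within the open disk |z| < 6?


Step 1: Check each root:
  z = 8: |8| = 8 >= 6
  z = 6: |6| = 6 >= 6
  z = 5: |5| = 5 < 6
Step 2: Count = 1

1


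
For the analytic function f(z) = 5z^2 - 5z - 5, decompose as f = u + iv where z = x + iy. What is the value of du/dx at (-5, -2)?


Step 1: f(z) = 5(x+iy)^2 - 5(x+iy) - 5
Step 2: u = 5(x^2 - y^2) - 5x - 5
Step 3: u_x = 10x - 5
Step 4: At (-5, -2): u_x = -50 - 5 = -55

-55
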